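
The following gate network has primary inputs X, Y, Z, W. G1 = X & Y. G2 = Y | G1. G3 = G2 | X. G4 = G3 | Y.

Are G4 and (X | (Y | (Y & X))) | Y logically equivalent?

G1 = X & Y
G2 = Y | G1 = Y | (X & Y)
G3 = G2 | X = (Y | (X & Y)) | X
G4 = G3 | Y = ((Y | (X & Y)) | X) | Y
At X=0, Y=0, Z=0, W=0: circuit gives 0, formula gives 0.
At X=0, Y=1, Z=0, W=0: circuit gives 1, formula gives 1.
Agrees on all 16 inputs.

Yes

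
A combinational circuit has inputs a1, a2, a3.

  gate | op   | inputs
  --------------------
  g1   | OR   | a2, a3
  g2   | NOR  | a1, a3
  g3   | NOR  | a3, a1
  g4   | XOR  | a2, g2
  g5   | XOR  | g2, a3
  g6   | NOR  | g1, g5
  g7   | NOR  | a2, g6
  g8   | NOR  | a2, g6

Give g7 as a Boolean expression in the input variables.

a2 NOR ((a2 OR a3) NOR ((a1 NOR a3) XOR a3))

g1 = a2 OR a3
g2 = a1 NOR a3
g5 = g2 XOR a3 = (a1 NOR a3) XOR a3
g6 = g1 NOR g5 = (a2 OR a3) NOR ((a1 NOR a3) XOR a3)
g7 = a2 NOR g6 = a2 NOR ((a2 OR a3) NOR ((a1 NOR a3) XOR a3))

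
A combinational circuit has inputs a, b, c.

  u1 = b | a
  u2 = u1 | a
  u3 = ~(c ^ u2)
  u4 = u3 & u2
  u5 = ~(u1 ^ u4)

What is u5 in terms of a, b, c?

~((b | a) ^ ((~(c ^ ((b | a) | a))) & ((b | a) | a)))

u1 = b | a
u2 = u1 | a = (b | a) | a
u3 = ~(c ^ u2) = ~(c ^ ((b | a) | a))
u4 = u3 & u2 = (~(c ^ ((b | a) | a))) & ((b | a) | a)
u5 = ~(u1 ^ u4) = ~((b | a) ^ ((~(c ^ ((b | a) | a))) & ((b | a) | a)))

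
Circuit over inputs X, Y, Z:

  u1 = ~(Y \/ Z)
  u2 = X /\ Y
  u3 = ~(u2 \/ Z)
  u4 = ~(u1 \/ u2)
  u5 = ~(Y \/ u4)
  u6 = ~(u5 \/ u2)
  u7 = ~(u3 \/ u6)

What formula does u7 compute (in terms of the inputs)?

~((~((X /\ Y) \/ Z)) \/ (~((~(Y \/ (~((~(Y \/ Z)) \/ (X /\ Y))))) \/ (X /\ Y))))

u1 = ~(Y \/ Z)
u2 = X /\ Y
u3 = ~(u2 \/ Z) = ~((X /\ Y) \/ Z)
u4 = ~(u1 \/ u2) = ~((~(Y \/ Z)) \/ (X /\ Y))
u5 = ~(Y \/ u4) = ~(Y \/ (~((~(Y \/ Z)) \/ (X /\ Y))))
u6 = ~(u5 \/ u2) = ~((~(Y \/ (~((~(Y \/ Z)) \/ (X /\ Y))))) \/ (X /\ Y))
u7 = ~(u3 \/ u6) = ~((~((X /\ Y) \/ Z)) \/ (~((~(Y \/ (~((~(Y \/ Z)) \/ (X /\ Y))))) \/ (X /\ Y))))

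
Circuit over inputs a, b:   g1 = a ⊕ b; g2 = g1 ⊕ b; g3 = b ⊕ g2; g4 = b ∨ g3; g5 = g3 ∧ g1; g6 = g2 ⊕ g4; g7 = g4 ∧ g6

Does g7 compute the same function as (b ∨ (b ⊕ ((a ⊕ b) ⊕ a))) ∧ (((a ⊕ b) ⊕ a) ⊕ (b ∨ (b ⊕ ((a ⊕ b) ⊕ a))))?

No

g1 = a ⊕ b
g2 = g1 ⊕ b = (a ⊕ b) ⊕ b
g3 = b ⊕ g2 = b ⊕ ((a ⊕ b) ⊕ b)
g4 = b ∨ g3 = b ∨ (b ⊕ ((a ⊕ b) ⊕ b))
g6 = g2 ⊕ g4 = ((a ⊕ b) ⊕ b) ⊕ (b ∨ (b ⊕ ((a ⊕ b) ⊕ b)))
g7 = g4 ∧ g6 = (b ∨ (b ⊕ ((a ⊕ b) ⊕ b))) ∧ (((a ⊕ b) ⊕ b) ⊕ (b ∨ (b ⊕ ((a ⊕ b) ⊕ b))))
At a=0, b=1: circuit gives 1, formula gives 0.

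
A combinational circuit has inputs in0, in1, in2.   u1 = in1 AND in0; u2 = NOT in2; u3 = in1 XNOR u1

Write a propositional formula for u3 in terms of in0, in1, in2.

u1 = in1 AND in0
u3 = in1 XNOR u1 = in1 XNOR (in1 AND in0)

in1 XNOR (in1 AND in0)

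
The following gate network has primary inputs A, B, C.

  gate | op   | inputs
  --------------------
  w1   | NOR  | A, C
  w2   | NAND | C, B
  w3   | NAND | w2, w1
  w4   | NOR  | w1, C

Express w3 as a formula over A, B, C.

w1 = A NOR C
w2 = C NAND B
w3 = w2 NAND w1 = (C NAND B) NAND (A NOR C)

(C NAND B) NAND (A NOR C)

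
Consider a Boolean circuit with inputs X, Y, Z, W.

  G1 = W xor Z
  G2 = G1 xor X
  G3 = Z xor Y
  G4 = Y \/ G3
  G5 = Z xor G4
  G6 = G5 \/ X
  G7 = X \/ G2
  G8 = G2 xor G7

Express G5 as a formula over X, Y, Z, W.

G3 = Z xor Y
G4 = Y \/ G3 = Y \/ (Z xor Y)
G5 = Z xor G4 = Z xor (Y \/ (Z xor Y))

Z xor (Y \/ (Z xor Y))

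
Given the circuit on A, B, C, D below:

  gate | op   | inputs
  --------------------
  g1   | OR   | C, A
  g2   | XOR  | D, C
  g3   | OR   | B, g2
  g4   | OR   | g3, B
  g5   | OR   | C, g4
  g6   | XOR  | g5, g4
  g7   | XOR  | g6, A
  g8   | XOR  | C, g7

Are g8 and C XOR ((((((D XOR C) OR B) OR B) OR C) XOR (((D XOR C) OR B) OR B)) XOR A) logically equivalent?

Yes

g2 = D XOR C
g3 = B OR g2 = B OR (D XOR C)
g4 = g3 OR B = (B OR (D XOR C)) OR B
g5 = C OR g4 = C OR ((B OR (D XOR C)) OR B)
g6 = g5 XOR g4 = (C OR ((B OR (D XOR C)) OR B)) XOR ((B OR (D XOR C)) OR B)
g7 = g6 XOR A = ((C OR ((B OR (D XOR C)) OR B)) XOR ((B OR (D XOR C)) OR B)) XOR A
g8 = C XOR g7 = C XOR (((C OR ((B OR (D XOR C)) OR B)) XOR ((B OR (D XOR C)) OR B)) XOR A)
At A=0, B=0, C=0, D=0: circuit gives 0, formula gives 0.
At A=0, B=0, C=1, D=0: circuit gives 1, formula gives 1.
Agrees on all 16 inputs.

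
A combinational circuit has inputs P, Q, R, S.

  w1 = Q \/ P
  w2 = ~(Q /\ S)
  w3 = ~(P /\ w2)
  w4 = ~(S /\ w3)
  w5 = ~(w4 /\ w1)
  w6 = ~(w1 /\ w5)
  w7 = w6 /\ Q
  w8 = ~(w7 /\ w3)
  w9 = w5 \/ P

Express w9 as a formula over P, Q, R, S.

w1 = Q \/ P
w2 = ~(Q /\ S)
w3 = ~(P /\ w2) = ~(P /\ (~(Q /\ S)))
w4 = ~(S /\ w3) = ~(S /\ (~(P /\ (~(Q /\ S)))))
w5 = ~(w4 /\ w1) = ~((~(S /\ (~(P /\ (~(Q /\ S)))))) /\ (Q \/ P))
w9 = w5 \/ P = (~((~(S /\ (~(P /\ (~(Q /\ S)))))) /\ (Q \/ P))) \/ P

(~((~(S /\ (~(P /\ (~(Q /\ S)))))) /\ (Q \/ P))) \/ P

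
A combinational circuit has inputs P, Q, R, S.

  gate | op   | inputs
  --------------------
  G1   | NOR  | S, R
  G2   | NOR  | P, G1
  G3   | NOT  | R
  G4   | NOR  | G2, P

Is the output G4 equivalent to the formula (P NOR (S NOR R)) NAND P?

No

G1 = S NOR R
G2 = P NOR G1 = P NOR (S NOR R)
G4 = G2 NOR P = (P NOR (S NOR R)) NOR P
At P=0, Q=0, R=0, S=1: circuit gives 0, formula gives 1.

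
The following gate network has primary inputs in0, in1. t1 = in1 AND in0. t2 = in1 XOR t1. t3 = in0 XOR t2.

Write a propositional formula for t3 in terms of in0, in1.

t1 = in1 AND in0
t2 = in1 XOR t1 = in1 XOR (in1 AND in0)
t3 = in0 XOR t2 = in0 XOR (in1 XOR (in1 AND in0))

in0 XOR (in1 XOR (in1 AND in0))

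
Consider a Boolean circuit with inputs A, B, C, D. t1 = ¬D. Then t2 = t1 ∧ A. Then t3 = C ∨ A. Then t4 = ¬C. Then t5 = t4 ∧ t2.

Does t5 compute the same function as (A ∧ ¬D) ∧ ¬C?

t1 = ¬D
t2 = t1 ∧ A = ¬D ∧ A
t4 = ¬C
t5 = t4 ∧ t2 = ¬C ∧ (¬D ∧ A)
At A=0, B=0, C=0, D=0: circuit gives 0, formula gives 0.
At A=1, B=0, C=0, D=0: circuit gives 1, formula gives 1.
Agrees on all 16 inputs.

Yes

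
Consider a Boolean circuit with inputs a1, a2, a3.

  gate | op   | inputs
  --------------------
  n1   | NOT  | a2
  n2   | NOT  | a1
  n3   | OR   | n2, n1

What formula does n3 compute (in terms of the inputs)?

NOT a1 OR NOT a2

n1 = NOT a2
n2 = NOT a1
n3 = n2 OR n1 = NOT a1 OR NOT a2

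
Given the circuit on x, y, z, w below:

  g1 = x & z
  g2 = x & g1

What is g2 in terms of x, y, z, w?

g1 = x & z
g2 = x & g1 = x & (x & z)

x & (x & z)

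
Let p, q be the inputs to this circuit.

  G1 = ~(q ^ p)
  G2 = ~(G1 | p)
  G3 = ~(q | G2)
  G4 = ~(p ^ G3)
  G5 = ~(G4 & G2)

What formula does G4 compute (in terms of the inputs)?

~(p ^ (~(q | (~((~(q ^ p)) | p)))))

G1 = ~(q ^ p)
G2 = ~(G1 | p) = ~((~(q ^ p)) | p)
G3 = ~(q | G2) = ~(q | (~((~(q ^ p)) | p)))
G4 = ~(p ^ G3) = ~(p ^ (~(q | (~((~(q ^ p)) | p)))))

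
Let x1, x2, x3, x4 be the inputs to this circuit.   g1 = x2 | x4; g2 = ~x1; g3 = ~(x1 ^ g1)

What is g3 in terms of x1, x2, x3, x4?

g1 = x2 | x4
g3 = ~(x1 ^ g1) = ~(x1 ^ (x2 | x4))

~(x1 ^ (x2 | x4))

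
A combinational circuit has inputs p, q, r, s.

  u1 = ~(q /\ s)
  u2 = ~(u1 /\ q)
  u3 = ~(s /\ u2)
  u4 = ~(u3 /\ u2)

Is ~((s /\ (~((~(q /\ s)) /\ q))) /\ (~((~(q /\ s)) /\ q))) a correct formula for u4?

No

u1 = ~(q /\ s)
u2 = ~(u1 /\ q) = ~((~(q /\ s)) /\ q)
u3 = ~(s /\ u2) = ~(s /\ (~((~(q /\ s)) /\ q)))
u4 = ~(u3 /\ u2) = ~((~(s /\ (~((~(q /\ s)) /\ q)))) /\ (~((~(q /\ s)) /\ q)))
At p=0, q=0, r=0, s=0: circuit gives 0, formula gives 1.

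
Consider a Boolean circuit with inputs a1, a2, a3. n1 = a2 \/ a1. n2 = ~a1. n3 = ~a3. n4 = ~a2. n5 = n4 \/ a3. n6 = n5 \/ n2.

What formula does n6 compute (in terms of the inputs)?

n2 = ~a1
n4 = ~a2
n5 = n4 \/ a3 = ~a2 \/ a3
n6 = n5 \/ n2 = (~a2 \/ a3) \/ ~a1

(~a2 \/ a3) \/ ~a1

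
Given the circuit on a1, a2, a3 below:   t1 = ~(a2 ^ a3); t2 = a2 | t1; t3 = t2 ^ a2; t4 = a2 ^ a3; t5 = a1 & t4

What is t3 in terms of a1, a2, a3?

(a2 | (~(a2 ^ a3))) ^ a2

t1 = ~(a2 ^ a3)
t2 = a2 | t1 = a2 | (~(a2 ^ a3))
t3 = t2 ^ a2 = (a2 | (~(a2 ^ a3))) ^ a2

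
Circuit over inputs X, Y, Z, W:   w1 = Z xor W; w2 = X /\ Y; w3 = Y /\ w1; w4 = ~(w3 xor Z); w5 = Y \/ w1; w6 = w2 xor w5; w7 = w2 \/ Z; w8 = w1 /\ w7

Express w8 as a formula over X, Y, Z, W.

w1 = Z xor W
w2 = X /\ Y
w7 = w2 \/ Z = (X /\ Y) \/ Z
w8 = w1 /\ w7 = (Z xor W) /\ ((X /\ Y) \/ Z)

(Z xor W) /\ ((X /\ Y) \/ Z)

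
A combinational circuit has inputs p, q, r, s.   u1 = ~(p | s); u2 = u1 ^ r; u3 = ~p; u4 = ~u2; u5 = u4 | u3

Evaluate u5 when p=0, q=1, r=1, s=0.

u1 = ~(0 | 0) = 1
u2 = 1 ^ 1 = 0
u3 = ~0 = 1
u4 = ~0 = 1
u5 = 1 | 1 = 1

1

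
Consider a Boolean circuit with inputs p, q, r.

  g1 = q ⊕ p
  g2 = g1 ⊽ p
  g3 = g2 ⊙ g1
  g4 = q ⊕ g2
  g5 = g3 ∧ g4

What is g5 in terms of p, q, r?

g1 = q ⊕ p
g2 = g1 ⊽ p = (q ⊕ p) ⊽ p
g3 = g2 ⊙ g1 = ((q ⊕ p) ⊽ p) ⊙ (q ⊕ p)
g4 = q ⊕ g2 = q ⊕ ((q ⊕ p) ⊽ p)
g5 = g3 ∧ g4 = (((q ⊕ p) ⊽ p) ⊙ (q ⊕ p)) ∧ (q ⊕ ((q ⊕ p) ⊽ p))

(((q ⊕ p) ⊽ p) ⊙ (q ⊕ p)) ∧ (q ⊕ ((q ⊕ p) ⊽ p))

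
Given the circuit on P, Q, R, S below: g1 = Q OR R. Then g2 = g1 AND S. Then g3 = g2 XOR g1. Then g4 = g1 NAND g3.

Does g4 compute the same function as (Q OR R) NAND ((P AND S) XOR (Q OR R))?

No

g1 = Q OR R
g2 = g1 AND S = (Q OR R) AND S
g3 = g2 XOR g1 = ((Q OR R) AND S) XOR (Q OR R)
g4 = g1 NAND g3 = (Q OR R) NAND (((Q OR R) AND S) XOR (Q OR R))
At P=0, Q=0, R=1, S=1: circuit gives 1, formula gives 0.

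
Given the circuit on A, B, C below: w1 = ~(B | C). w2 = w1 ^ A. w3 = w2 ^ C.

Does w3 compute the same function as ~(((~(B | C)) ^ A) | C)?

No

w1 = ~(B | C)
w2 = w1 ^ A = (~(B | C)) ^ A
w3 = w2 ^ C = ((~(B | C)) ^ A) ^ C
At A=0, B=0, C=0: circuit gives 1, formula gives 0.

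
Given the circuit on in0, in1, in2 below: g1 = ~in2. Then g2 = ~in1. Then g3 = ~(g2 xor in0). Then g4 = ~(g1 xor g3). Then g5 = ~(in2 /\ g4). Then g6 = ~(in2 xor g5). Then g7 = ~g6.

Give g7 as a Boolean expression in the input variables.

g1 = ~in2
g2 = ~in1
g3 = ~(g2 xor in0) = ~(~in1 xor in0)
g4 = ~(g1 xor g3) = ~(~in2 xor (~(~in1 xor in0)))
g5 = ~(in2 /\ g4) = ~(in2 /\ (~(~in2 xor (~(~in1 xor in0)))))
g6 = ~(in2 xor g5) = ~(in2 xor (~(in2 /\ (~(~in2 xor (~(~in1 xor in0)))))))
g7 = ~g6 = ~(~(in2 xor (~(in2 /\ (~(~in2 xor (~(~in1 xor in0))))))))

~(~(in2 xor (~(in2 /\ (~(~in2 xor (~(~in1 xor in0))))))))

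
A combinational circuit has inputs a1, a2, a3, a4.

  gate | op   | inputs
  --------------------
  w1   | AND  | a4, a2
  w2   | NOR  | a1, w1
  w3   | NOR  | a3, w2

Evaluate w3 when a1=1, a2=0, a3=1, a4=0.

0

w1 = 0 AND 0 = 0
w2 = 1 NOR 0 = 0
w3 = 1 NOR 0 = 0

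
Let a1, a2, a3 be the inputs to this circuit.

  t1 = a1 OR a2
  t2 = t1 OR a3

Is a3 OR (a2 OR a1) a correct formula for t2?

Yes

t1 = a1 OR a2
t2 = t1 OR a3 = (a1 OR a2) OR a3
At a1=0, a2=0, a3=0: circuit gives 0, formula gives 0.
At a1=0, a2=0, a3=1: circuit gives 1, formula gives 1.
Agrees on all 8 inputs.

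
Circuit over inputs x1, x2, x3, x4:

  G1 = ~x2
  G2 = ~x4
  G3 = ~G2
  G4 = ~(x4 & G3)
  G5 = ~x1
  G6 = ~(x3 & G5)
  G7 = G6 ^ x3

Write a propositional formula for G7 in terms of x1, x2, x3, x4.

(~(x3 & ~x1)) ^ x3

G5 = ~x1
G6 = ~(x3 & G5) = ~(x3 & ~x1)
G7 = G6 ^ x3 = (~(x3 & ~x1)) ^ x3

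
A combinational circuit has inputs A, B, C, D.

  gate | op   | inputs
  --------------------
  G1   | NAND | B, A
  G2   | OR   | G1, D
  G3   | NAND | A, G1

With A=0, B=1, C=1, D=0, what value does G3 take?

1

G1 = 1 NAND 0 = 1
G3 = 0 NAND 1 = 1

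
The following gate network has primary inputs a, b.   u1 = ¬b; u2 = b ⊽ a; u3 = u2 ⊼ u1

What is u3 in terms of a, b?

u1 = ¬b
u2 = b ⊽ a
u3 = u2 ⊼ u1 = (b ⊽ a) ⊼ ¬b

(b ⊽ a) ⊼ ¬b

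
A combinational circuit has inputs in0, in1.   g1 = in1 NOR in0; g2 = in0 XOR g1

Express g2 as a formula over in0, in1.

in0 XOR (in1 NOR in0)

g1 = in1 NOR in0
g2 = in0 XOR g1 = in0 XOR (in1 NOR in0)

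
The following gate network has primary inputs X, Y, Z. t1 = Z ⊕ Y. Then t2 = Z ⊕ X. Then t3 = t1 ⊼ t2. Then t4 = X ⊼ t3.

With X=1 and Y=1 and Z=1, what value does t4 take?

0

t1 = 1 ⊕ 1 = 0
t2 = 1 ⊕ 1 = 0
t3 = 0 ⊼ 0 = 1
t4 = 1 ⊼ 1 = 0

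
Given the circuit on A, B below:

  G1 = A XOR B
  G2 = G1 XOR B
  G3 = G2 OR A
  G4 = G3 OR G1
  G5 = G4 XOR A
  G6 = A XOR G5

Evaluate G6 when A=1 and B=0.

1

G1 = 1 XOR 0 = 1
G2 = 1 XOR 0 = 1
G3 = 1 OR 1 = 1
G4 = 1 OR 1 = 1
G5 = 1 XOR 1 = 0
G6 = 1 XOR 0 = 1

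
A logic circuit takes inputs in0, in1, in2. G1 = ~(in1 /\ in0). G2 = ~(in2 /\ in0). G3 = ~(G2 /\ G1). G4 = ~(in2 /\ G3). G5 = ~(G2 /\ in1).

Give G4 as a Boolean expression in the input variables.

G1 = ~(in1 /\ in0)
G2 = ~(in2 /\ in0)
G3 = ~(G2 /\ G1) = ~((~(in2 /\ in0)) /\ (~(in1 /\ in0)))
G4 = ~(in2 /\ G3) = ~(in2 /\ (~((~(in2 /\ in0)) /\ (~(in1 /\ in0)))))

~(in2 /\ (~((~(in2 /\ in0)) /\ (~(in1 /\ in0)))))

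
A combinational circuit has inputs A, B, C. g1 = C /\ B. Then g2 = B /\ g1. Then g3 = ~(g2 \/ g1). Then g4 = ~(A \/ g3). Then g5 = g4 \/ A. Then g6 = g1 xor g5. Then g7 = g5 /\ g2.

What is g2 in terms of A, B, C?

B /\ (C /\ B)

g1 = C /\ B
g2 = B /\ g1 = B /\ (C /\ B)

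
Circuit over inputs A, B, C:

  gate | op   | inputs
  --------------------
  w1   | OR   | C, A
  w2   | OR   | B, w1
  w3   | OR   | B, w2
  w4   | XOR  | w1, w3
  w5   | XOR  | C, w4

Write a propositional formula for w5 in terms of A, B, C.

w1 = C OR A
w2 = B OR w1 = B OR (C OR A)
w3 = B OR w2 = B OR (B OR (C OR A))
w4 = w1 XOR w3 = (C OR A) XOR (B OR (B OR (C OR A)))
w5 = C XOR w4 = C XOR ((C OR A) XOR (B OR (B OR (C OR A))))

C XOR ((C OR A) XOR (B OR (B OR (C OR A))))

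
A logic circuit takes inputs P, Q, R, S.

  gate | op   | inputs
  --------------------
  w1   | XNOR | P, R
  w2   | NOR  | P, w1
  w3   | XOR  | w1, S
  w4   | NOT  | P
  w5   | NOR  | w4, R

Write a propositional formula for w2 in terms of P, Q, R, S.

P NOR (P XNOR R)

w1 = P XNOR R
w2 = P NOR w1 = P NOR (P XNOR R)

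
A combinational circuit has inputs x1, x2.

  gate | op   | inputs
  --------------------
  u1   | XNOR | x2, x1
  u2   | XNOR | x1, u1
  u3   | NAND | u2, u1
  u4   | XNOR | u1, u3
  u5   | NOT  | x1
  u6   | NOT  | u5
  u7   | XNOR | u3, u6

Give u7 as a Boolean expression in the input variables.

((x1 XNOR (x2 XNOR x1)) NAND (x2 XNOR x1)) XNOR NOT NOT x1

u1 = x2 XNOR x1
u2 = x1 XNOR u1 = x1 XNOR (x2 XNOR x1)
u3 = u2 NAND u1 = (x1 XNOR (x2 XNOR x1)) NAND (x2 XNOR x1)
u5 = NOT x1
u6 = NOT u5 = NOT NOT x1
u7 = u3 XNOR u6 = ((x1 XNOR (x2 XNOR x1)) NAND (x2 XNOR x1)) XNOR NOT NOT x1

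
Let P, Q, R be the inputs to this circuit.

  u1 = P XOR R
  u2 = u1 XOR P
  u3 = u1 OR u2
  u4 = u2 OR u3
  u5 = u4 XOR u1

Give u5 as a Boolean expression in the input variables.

(((P XOR R) XOR P) OR ((P XOR R) OR ((P XOR R) XOR P))) XOR (P XOR R)

u1 = P XOR R
u2 = u1 XOR P = (P XOR R) XOR P
u3 = u1 OR u2 = (P XOR R) OR ((P XOR R) XOR P)
u4 = u2 OR u3 = ((P XOR R) XOR P) OR ((P XOR R) OR ((P XOR R) XOR P))
u5 = u4 XOR u1 = (((P XOR R) XOR P) OR ((P XOR R) OR ((P XOR R) XOR P))) XOR (P XOR R)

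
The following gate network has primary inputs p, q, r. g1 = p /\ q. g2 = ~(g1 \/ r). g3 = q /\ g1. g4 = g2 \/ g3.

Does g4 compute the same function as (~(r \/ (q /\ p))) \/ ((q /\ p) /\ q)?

Yes

g1 = p /\ q
g2 = ~(g1 \/ r) = ~((p /\ q) \/ r)
g3 = q /\ g1 = q /\ (p /\ q)
g4 = g2 \/ g3 = (~((p /\ q) \/ r)) \/ (q /\ (p /\ q))
At p=0, q=0, r=1: circuit gives 0, formula gives 0.
At p=0, q=0, r=0: circuit gives 1, formula gives 1.
Agrees on all 8 inputs.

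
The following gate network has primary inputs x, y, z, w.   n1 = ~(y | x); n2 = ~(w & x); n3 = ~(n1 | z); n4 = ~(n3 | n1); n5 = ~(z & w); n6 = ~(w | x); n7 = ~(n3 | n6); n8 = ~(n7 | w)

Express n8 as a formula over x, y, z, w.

n1 = ~(y | x)
n3 = ~(n1 | z) = ~((~(y | x)) | z)
n6 = ~(w | x)
n7 = ~(n3 | n6) = ~((~((~(y | x)) | z)) | (~(w | x)))
n8 = ~(n7 | w) = ~((~((~((~(y | x)) | z)) | (~(w | x)))) | w)

~((~((~((~(y | x)) | z)) | (~(w | x)))) | w)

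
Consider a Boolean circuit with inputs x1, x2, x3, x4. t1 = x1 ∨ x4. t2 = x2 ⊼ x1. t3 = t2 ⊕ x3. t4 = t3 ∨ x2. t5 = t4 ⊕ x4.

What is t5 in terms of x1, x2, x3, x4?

t2 = x2 ⊼ x1
t3 = t2 ⊕ x3 = (x2 ⊼ x1) ⊕ x3
t4 = t3 ∨ x2 = ((x2 ⊼ x1) ⊕ x3) ∨ x2
t5 = t4 ⊕ x4 = (((x2 ⊼ x1) ⊕ x3) ∨ x2) ⊕ x4

(((x2 ⊼ x1) ⊕ x3) ∨ x2) ⊕ x4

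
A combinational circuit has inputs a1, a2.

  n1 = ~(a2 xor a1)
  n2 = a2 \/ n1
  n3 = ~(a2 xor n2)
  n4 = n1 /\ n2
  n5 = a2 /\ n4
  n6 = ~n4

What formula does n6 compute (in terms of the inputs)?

n1 = ~(a2 xor a1)
n2 = a2 \/ n1 = a2 \/ (~(a2 xor a1))
n4 = n1 /\ n2 = (~(a2 xor a1)) /\ (a2 \/ (~(a2 xor a1)))
n6 = ~n4 = ~((~(a2 xor a1)) /\ (a2 \/ (~(a2 xor a1))))

~((~(a2 xor a1)) /\ (a2 \/ (~(a2 xor a1))))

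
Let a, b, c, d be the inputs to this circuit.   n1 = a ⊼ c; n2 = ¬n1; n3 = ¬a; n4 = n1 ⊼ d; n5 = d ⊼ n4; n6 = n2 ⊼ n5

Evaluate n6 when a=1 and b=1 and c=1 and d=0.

0

n1 = 1 ⊼ 1 = 0
n2 = ¬0 = 1
n4 = 0 ⊼ 0 = 1
n5 = 0 ⊼ 1 = 1
n6 = 1 ⊼ 1 = 0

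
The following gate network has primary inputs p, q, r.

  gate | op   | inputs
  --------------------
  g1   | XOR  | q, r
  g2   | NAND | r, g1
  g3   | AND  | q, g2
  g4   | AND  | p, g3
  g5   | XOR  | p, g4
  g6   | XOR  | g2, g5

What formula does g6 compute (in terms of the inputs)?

g1 = q XOR r
g2 = r NAND g1 = r NAND (q XOR r)
g3 = q AND g2 = q AND (r NAND (q XOR r))
g4 = p AND g3 = p AND (q AND (r NAND (q XOR r)))
g5 = p XOR g4 = p XOR (p AND (q AND (r NAND (q XOR r))))
g6 = g2 XOR g5 = (r NAND (q XOR r)) XOR (p XOR (p AND (q AND (r NAND (q XOR r)))))

(r NAND (q XOR r)) XOR (p XOR (p AND (q AND (r NAND (q XOR r)))))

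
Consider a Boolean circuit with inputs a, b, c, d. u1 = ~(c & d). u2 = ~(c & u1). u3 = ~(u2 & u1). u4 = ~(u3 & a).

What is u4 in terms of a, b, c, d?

u1 = ~(c & d)
u2 = ~(c & u1) = ~(c & (~(c & d)))
u3 = ~(u2 & u1) = ~((~(c & (~(c & d)))) & (~(c & d)))
u4 = ~(u3 & a) = ~((~((~(c & (~(c & d)))) & (~(c & d)))) & a)

~((~((~(c & (~(c & d)))) & (~(c & d)))) & a)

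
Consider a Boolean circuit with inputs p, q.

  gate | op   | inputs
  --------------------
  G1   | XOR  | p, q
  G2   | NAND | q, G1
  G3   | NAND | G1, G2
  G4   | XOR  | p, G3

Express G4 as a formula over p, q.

p XOR ((p XOR q) NAND (q NAND (p XOR q)))

G1 = p XOR q
G2 = q NAND G1 = q NAND (p XOR q)
G3 = G1 NAND G2 = (p XOR q) NAND (q NAND (p XOR q))
G4 = p XOR G3 = p XOR ((p XOR q) NAND (q NAND (p XOR q)))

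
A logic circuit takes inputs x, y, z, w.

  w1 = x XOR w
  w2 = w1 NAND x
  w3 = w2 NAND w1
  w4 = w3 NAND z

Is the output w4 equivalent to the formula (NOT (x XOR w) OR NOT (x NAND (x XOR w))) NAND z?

w1 = x XOR w
w2 = w1 NAND x = (x XOR w) NAND x
w3 = w2 NAND w1 = ((x XOR w) NAND x) NAND (x XOR w)
w4 = w3 NAND z = (((x XOR w) NAND x) NAND (x XOR w)) NAND z
At x=0, y=0, z=1, w=0: circuit gives 0, formula gives 0.
At x=0, y=0, z=0, w=0: circuit gives 1, formula gives 1.
Agrees on all 16 inputs.

Yes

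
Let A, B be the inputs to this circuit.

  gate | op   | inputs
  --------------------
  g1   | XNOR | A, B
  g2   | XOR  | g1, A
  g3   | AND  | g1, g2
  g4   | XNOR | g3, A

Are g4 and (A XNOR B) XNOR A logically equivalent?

No

g1 = A XNOR B
g2 = g1 XOR A = (A XNOR B) XOR A
g3 = g1 AND g2 = (A XNOR B) AND ((A XNOR B) XOR A)
g4 = g3 XNOR A = ((A XNOR B) AND ((A XNOR B) XOR A)) XNOR A
At A=1, B=1: circuit gives 0, formula gives 1.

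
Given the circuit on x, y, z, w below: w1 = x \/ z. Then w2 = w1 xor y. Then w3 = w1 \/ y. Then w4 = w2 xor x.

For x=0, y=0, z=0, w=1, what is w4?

w1 = 0 \/ 0 = 0
w2 = 0 xor 0 = 0
w4 = 0 xor 0 = 0

0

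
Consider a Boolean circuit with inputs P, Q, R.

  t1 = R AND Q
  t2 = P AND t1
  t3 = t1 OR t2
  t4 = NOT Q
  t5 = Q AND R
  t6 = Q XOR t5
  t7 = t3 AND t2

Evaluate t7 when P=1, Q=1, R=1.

t1 = 1 AND 1 = 1
t2 = 1 AND 1 = 1
t3 = 1 OR 1 = 1
t7 = 1 AND 1 = 1

1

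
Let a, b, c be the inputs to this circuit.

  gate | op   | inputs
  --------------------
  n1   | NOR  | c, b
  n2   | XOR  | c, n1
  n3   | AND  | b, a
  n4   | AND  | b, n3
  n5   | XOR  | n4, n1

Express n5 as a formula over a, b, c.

n1 = c NOR b
n3 = b AND a
n4 = b AND n3 = b AND (b AND a)
n5 = n4 XOR n1 = (b AND (b AND a)) XOR (c NOR b)

(b AND (b AND a)) XOR (c NOR b)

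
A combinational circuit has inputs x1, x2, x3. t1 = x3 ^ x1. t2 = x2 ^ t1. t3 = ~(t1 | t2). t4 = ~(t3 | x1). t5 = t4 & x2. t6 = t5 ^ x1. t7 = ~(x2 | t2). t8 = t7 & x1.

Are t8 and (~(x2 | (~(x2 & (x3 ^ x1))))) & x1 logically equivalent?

No

t1 = x3 ^ x1
t2 = x2 ^ t1 = x2 ^ (x3 ^ x1)
t7 = ~(x2 | t2) = ~(x2 | (x2 ^ (x3 ^ x1)))
t8 = t7 & x1 = (~(x2 | (x2 ^ (x3 ^ x1)))) & x1
At x1=1, x2=0, x3=1: circuit gives 1, formula gives 0.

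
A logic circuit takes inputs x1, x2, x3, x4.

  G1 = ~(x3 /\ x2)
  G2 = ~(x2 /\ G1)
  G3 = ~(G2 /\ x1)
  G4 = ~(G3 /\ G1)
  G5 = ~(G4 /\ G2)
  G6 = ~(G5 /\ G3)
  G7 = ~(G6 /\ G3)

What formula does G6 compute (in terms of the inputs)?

~((~((~((~((~(x2 /\ (~(x3 /\ x2)))) /\ x1)) /\ (~(x3 /\ x2)))) /\ (~(x2 /\ (~(x3 /\ x2)))))) /\ (~((~(x2 /\ (~(x3 /\ x2)))) /\ x1)))

G1 = ~(x3 /\ x2)
G2 = ~(x2 /\ G1) = ~(x2 /\ (~(x3 /\ x2)))
G3 = ~(G2 /\ x1) = ~((~(x2 /\ (~(x3 /\ x2)))) /\ x1)
G4 = ~(G3 /\ G1) = ~((~((~(x2 /\ (~(x3 /\ x2)))) /\ x1)) /\ (~(x3 /\ x2)))
G5 = ~(G4 /\ G2) = ~((~((~((~(x2 /\ (~(x3 /\ x2)))) /\ x1)) /\ (~(x3 /\ x2)))) /\ (~(x2 /\ (~(x3 /\ x2)))))
G6 = ~(G5 /\ G3) = ~((~((~((~((~(x2 /\ (~(x3 /\ x2)))) /\ x1)) /\ (~(x3 /\ x2)))) /\ (~(x2 /\ (~(x3 /\ x2)))))) /\ (~((~(x2 /\ (~(x3 /\ x2)))) /\ x1)))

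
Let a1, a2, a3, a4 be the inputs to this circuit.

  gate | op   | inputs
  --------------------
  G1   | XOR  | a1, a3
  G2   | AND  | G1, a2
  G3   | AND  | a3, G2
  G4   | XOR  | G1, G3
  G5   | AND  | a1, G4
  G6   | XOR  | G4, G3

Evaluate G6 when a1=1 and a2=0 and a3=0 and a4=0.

G1 = 1 XOR 0 = 1
G2 = 1 AND 0 = 0
G3 = 0 AND 0 = 0
G4 = 1 XOR 0 = 1
G6 = 1 XOR 0 = 1

1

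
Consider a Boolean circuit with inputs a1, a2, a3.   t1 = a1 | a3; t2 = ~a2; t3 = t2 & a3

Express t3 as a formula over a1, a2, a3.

t2 = ~a2
t3 = t2 & a3 = ~a2 & a3

~a2 & a3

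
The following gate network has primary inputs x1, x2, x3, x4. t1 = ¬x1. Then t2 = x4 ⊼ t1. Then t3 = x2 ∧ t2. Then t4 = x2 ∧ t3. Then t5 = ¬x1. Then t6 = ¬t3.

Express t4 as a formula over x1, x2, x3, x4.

x2 ∧ (x2 ∧ (x4 ⊼ ¬x1))

t1 = ¬x1
t2 = x4 ⊼ t1 = x4 ⊼ ¬x1
t3 = x2 ∧ t2 = x2 ∧ (x4 ⊼ ¬x1)
t4 = x2 ∧ t3 = x2 ∧ (x2 ∧ (x4 ⊼ ¬x1))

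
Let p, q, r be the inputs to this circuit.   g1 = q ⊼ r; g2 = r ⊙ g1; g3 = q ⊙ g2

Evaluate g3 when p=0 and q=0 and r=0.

1

g1 = 0 ⊼ 0 = 1
g2 = 0 ⊙ 1 = 0
g3 = 0 ⊙ 0 = 1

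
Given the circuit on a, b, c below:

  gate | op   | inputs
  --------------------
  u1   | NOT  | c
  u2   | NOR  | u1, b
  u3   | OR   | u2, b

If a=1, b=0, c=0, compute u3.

0

u1 = NOT 0 = 1
u2 = 1 NOR 0 = 0
u3 = 0 OR 0 = 0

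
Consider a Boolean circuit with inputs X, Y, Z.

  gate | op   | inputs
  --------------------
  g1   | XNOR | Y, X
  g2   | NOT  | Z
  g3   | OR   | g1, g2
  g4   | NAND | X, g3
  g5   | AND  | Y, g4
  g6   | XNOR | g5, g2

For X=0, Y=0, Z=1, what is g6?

1

g1 = 0 XNOR 0 = 1
g2 = NOT 1 = 0
g3 = 1 OR 0 = 1
g4 = 0 NAND 1 = 1
g5 = 0 AND 1 = 0
g6 = 0 XNOR 0 = 1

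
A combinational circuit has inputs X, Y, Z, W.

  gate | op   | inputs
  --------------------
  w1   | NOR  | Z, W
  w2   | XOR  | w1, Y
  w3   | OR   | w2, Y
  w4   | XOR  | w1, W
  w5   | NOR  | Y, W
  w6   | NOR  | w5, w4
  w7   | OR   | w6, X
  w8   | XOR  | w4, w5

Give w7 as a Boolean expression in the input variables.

((Y NOR W) NOR ((Z NOR W) XOR W)) OR X

w1 = Z NOR W
w4 = w1 XOR W = (Z NOR W) XOR W
w5 = Y NOR W
w6 = w5 NOR w4 = (Y NOR W) NOR ((Z NOR W) XOR W)
w7 = w6 OR X = ((Y NOR W) NOR ((Z NOR W) XOR W)) OR X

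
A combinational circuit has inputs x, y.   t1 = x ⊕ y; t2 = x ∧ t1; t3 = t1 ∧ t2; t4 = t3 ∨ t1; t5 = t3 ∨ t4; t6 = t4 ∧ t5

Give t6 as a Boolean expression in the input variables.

(((x ⊕ y) ∧ (x ∧ (x ⊕ y))) ∨ (x ⊕ y)) ∧ (((x ⊕ y) ∧ (x ∧ (x ⊕ y))) ∨ (((x ⊕ y) ∧ (x ∧ (x ⊕ y))) ∨ (x ⊕ y)))

t1 = x ⊕ y
t2 = x ∧ t1 = x ∧ (x ⊕ y)
t3 = t1 ∧ t2 = (x ⊕ y) ∧ (x ∧ (x ⊕ y))
t4 = t3 ∨ t1 = ((x ⊕ y) ∧ (x ∧ (x ⊕ y))) ∨ (x ⊕ y)
t5 = t3 ∨ t4 = ((x ⊕ y) ∧ (x ∧ (x ⊕ y))) ∨ (((x ⊕ y) ∧ (x ∧ (x ⊕ y))) ∨ (x ⊕ y))
t6 = t4 ∧ t5 = (((x ⊕ y) ∧ (x ∧ (x ⊕ y))) ∨ (x ⊕ y)) ∧ (((x ⊕ y) ∧ (x ∧ (x ⊕ y))) ∨ (((x ⊕ y) ∧ (x ∧ (x ⊕ y))) ∨ (x ⊕ y)))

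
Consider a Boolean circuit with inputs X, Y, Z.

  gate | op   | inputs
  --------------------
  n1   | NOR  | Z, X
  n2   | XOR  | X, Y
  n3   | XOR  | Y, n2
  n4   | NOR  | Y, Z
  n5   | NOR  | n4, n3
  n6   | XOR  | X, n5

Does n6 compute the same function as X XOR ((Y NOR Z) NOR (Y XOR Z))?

No

n2 = X XOR Y
n3 = Y XOR n2 = Y XOR (X XOR Y)
n4 = Y NOR Z
n5 = n4 NOR n3 = (Y NOR Z) NOR (Y XOR (X XOR Y))
n6 = X XOR n5 = X XOR ((Y NOR Z) NOR (Y XOR (X XOR Y)))
At X=0, Y=0, Z=1: circuit gives 1, formula gives 0.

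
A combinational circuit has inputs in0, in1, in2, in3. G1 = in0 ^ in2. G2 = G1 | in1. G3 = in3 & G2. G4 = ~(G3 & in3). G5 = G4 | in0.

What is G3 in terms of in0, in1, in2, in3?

G1 = in0 ^ in2
G2 = G1 | in1 = (in0 ^ in2) | in1
G3 = in3 & G2 = in3 & ((in0 ^ in2) | in1)

in3 & ((in0 ^ in2) | in1)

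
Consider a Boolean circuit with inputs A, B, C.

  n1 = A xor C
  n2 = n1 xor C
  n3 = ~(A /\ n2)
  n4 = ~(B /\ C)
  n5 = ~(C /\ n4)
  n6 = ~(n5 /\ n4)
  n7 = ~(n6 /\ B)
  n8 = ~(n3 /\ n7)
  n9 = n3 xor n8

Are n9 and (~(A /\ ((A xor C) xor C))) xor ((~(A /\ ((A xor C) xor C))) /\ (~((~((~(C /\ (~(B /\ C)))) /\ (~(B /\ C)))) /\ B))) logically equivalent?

n1 = A xor C
n2 = n1 xor C = (A xor C) xor C
n3 = ~(A /\ n2) = ~(A /\ ((A xor C) xor C))
n4 = ~(B /\ C)
n5 = ~(C /\ n4) = ~(C /\ (~(B /\ C)))
n6 = ~(n5 /\ n4) = ~((~(C /\ (~(B /\ C)))) /\ (~(B /\ C)))
n7 = ~(n6 /\ B) = ~((~((~(C /\ (~(B /\ C)))) /\ (~(B /\ C)))) /\ B)
n8 = ~(n3 /\ n7) = ~((~(A /\ ((A xor C) xor C))) /\ (~((~((~(C /\ (~(B /\ C)))) /\ (~(B /\ C)))) /\ B)))
n9 = n3 xor n8 = (~(A /\ ((A xor C) xor C))) xor (~((~(A /\ ((A xor C) xor C))) /\ (~((~((~(C /\ (~(B /\ C)))) /\ (~(B /\ C)))) /\ B))))
At A=0, B=0, C=0: circuit gives 1, formula gives 0.

No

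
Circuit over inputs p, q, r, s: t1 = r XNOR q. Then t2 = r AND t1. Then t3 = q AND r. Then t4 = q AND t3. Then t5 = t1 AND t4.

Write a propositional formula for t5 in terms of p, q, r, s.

t1 = r XNOR q
t3 = q AND r
t4 = q AND t3 = q AND (q AND r)
t5 = t1 AND t4 = (r XNOR q) AND (q AND (q AND r))

(r XNOR q) AND (q AND (q AND r))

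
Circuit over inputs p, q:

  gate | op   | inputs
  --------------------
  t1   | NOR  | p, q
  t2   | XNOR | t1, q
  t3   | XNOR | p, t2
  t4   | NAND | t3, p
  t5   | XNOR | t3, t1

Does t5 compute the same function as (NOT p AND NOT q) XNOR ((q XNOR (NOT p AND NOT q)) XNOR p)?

t1 = p NOR q
t2 = t1 XNOR q = (p NOR q) XNOR q
t3 = p XNOR t2 = p XNOR ((p NOR q) XNOR q)
t5 = t3 XNOR t1 = (p XNOR ((p NOR q) XNOR q)) XNOR (p NOR q)
At p=0, q=1: circuit gives 0, formula gives 0.
At p=0, q=0: circuit gives 1, formula gives 1.
Agrees on all 4 inputs.

Yes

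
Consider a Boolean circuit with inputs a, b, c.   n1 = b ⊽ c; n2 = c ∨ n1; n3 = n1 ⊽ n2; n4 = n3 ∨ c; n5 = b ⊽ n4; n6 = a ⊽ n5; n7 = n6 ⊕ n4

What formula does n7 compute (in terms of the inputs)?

n1 = b ⊽ c
n2 = c ∨ n1 = c ∨ (b ⊽ c)
n3 = n1 ⊽ n2 = (b ⊽ c) ⊽ (c ∨ (b ⊽ c))
n4 = n3 ∨ c = ((b ⊽ c) ⊽ (c ∨ (b ⊽ c))) ∨ c
n5 = b ⊽ n4 = b ⊽ (((b ⊽ c) ⊽ (c ∨ (b ⊽ c))) ∨ c)
n6 = a ⊽ n5 = a ⊽ (b ⊽ (((b ⊽ c) ⊽ (c ∨ (b ⊽ c))) ∨ c))
n7 = n6 ⊕ n4 = (a ⊽ (b ⊽ (((b ⊽ c) ⊽ (c ∨ (b ⊽ c))) ∨ c))) ⊕ (((b ⊽ c) ⊽ (c ∨ (b ⊽ c))) ∨ c)

(a ⊽ (b ⊽ (((b ⊽ c) ⊽ (c ∨ (b ⊽ c))) ∨ c))) ⊕ (((b ⊽ c) ⊽ (c ∨ (b ⊽ c))) ∨ c)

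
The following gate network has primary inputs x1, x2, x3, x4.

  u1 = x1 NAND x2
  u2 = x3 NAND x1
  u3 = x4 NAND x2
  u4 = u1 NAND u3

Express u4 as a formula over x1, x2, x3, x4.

u1 = x1 NAND x2
u3 = x4 NAND x2
u4 = u1 NAND u3 = (x1 NAND x2) NAND (x4 NAND x2)

(x1 NAND x2) NAND (x4 NAND x2)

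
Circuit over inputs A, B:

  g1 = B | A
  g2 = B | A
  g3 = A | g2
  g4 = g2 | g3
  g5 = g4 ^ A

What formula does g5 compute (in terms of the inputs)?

g2 = B | A
g3 = A | g2 = A | (B | A)
g4 = g2 | g3 = (B | A) | (A | (B | A))
g5 = g4 ^ A = ((B | A) | (A | (B | A))) ^ A

((B | A) | (A | (B | A))) ^ A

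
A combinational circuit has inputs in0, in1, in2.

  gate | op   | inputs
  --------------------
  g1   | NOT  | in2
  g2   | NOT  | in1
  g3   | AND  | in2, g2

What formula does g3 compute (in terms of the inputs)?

in2 AND NOT in1

g2 = NOT in1
g3 = in2 AND g2 = in2 AND NOT in1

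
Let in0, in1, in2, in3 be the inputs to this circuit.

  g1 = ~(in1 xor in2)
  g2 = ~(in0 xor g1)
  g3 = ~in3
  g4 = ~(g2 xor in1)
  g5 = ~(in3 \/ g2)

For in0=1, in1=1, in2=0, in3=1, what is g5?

g1 = ~(1 xor 0) = 0
g2 = ~(1 xor 0) = 0
g5 = ~(1 \/ 0) = 0

0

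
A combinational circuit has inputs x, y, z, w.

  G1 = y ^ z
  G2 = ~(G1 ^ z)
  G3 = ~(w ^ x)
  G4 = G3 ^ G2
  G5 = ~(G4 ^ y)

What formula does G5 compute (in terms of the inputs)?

~(((~(w ^ x)) ^ (~((y ^ z) ^ z))) ^ y)

G1 = y ^ z
G2 = ~(G1 ^ z) = ~((y ^ z) ^ z)
G3 = ~(w ^ x)
G4 = G3 ^ G2 = (~(w ^ x)) ^ (~((y ^ z) ^ z))
G5 = ~(G4 ^ y) = ~(((~(w ^ x)) ^ (~((y ^ z) ^ z))) ^ y)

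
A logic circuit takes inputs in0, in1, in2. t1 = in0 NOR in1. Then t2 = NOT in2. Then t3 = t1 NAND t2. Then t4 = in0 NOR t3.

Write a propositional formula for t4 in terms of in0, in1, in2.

in0 NOR ((in0 NOR in1) NAND NOT in2)

t1 = in0 NOR in1
t2 = NOT in2
t3 = t1 NAND t2 = (in0 NOR in1) NAND NOT in2
t4 = in0 NOR t3 = in0 NOR ((in0 NOR in1) NAND NOT in2)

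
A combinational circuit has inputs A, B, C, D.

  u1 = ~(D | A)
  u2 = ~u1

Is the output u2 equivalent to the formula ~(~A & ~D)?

Yes

u1 = ~(D | A)
u2 = ~u1 = ~(~(D | A))
At A=0, B=0, C=0, D=0: circuit gives 0, formula gives 0.
At A=0, B=0, C=0, D=1: circuit gives 1, formula gives 1.
Agrees on all 16 inputs.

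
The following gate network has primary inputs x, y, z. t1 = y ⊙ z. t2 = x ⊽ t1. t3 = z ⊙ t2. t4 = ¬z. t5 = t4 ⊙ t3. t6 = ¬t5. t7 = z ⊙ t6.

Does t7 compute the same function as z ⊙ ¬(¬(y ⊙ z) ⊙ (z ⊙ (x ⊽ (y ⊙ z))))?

No

t1 = y ⊙ z
t2 = x ⊽ t1 = x ⊽ (y ⊙ z)
t3 = z ⊙ t2 = z ⊙ (x ⊽ (y ⊙ z))
t4 = ¬z
t5 = t4 ⊙ t3 = ¬z ⊙ (z ⊙ (x ⊽ (y ⊙ z)))
t6 = ¬t5 = ¬(¬z ⊙ (z ⊙ (x ⊽ (y ⊙ z))))
t7 = z ⊙ t6 = z ⊙ ¬(¬z ⊙ (z ⊙ (x ⊽ (y ⊙ z))))
At x=0, y=0, z=0: circuit gives 1, formula gives 0.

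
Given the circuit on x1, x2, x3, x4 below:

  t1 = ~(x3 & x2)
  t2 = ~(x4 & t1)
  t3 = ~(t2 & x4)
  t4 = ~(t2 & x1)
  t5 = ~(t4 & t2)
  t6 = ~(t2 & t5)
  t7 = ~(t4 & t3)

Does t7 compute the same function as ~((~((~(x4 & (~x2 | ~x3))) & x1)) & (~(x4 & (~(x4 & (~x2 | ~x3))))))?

t1 = ~(x3 & x2)
t2 = ~(x4 & t1) = ~(x4 & (~(x3 & x2)))
t3 = ~(t2 & x4) = ~((~(x4 & (~(x3 & x2)))) & x4)
t4 = ~(t2 & x1) = ~((~(x4 & (~(x3 & x2)))) & x1)
t7 = ~(t4 & t3) = ~((~((~(x4 & (~(x3 & x2)))) & x1)) & (~((~(x4 & (~(x3 & x2)))) & x4)))
At x1=0, x2=0, x3=0, x4=0: circuit gives 0, formula gives 0.
At x1=0, x2=1, x3=1, x4=1: circuit gives 1, formula gives 1.
Agrees on all 16 inputs.

Yes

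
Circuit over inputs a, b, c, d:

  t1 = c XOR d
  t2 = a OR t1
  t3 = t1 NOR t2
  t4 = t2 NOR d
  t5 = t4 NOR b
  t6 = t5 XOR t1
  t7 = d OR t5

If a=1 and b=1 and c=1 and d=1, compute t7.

1

t1 = 1 XOR 1 = 0
t2 = 1 OR 0 = 1
t4 = 1 NOR 1 = 0
t5 = 0 NOR 1 = 0
t7 = 1 OR 0 = 1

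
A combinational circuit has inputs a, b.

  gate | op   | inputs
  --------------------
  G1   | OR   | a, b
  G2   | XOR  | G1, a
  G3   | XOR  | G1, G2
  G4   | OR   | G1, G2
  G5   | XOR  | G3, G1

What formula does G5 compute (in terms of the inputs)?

G1 = a OR b
G2 = G1 XOR a = (a OR b) XOR a
G3 = G1 XOR G2 = (a OR b) XOR ((a OR b) XOR a)
G5 = G3 XOR G1 = ((a OR b) XOR ((a OR b) XOR a)) XOR (a OR b)

((a OR b) XOR ((a OR b) XOR a)) XOR (a OR b)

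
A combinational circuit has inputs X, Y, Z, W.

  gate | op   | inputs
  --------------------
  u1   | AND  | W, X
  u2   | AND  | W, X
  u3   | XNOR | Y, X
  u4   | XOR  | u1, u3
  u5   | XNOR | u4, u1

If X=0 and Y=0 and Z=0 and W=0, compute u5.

0

u1 = 0 AND 0 = 0
u3 = 0 XNOR 0 = 1
u4 = 0 XOR 1 = 1
u5 = 1 XNOR 0 = 0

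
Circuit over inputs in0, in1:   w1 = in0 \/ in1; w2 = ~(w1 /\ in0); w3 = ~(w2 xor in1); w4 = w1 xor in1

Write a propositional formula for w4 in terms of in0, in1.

w1 = in0 \/ in1
w4 = w1 xor in1 = (in0 \/ in1) xor in1

(in0 \/ in1) xor in1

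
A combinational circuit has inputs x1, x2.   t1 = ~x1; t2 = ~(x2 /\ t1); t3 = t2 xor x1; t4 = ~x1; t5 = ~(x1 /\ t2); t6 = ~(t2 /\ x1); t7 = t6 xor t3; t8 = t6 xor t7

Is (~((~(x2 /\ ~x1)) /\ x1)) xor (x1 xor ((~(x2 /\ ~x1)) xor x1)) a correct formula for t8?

t1 = ~x1
t2 = ~(x2 /\ t1) = ~(x2 /\ ~x1)
t3 = t2 xor x1 = (~(x2 /\ ~x1)) xor x1
t6 = ~(t2 /\ x1) = ~((~(x2 /\ ~x1)) /\ x1)
t7 = t6 xor t3 = (~((~(x2 /\ ~x1)) /\ x1)) xor ((~(x2 /\ ~x1)) xor x1)
t8 = t6 xor t7 = (~((~(x2 /\ ~x1)) /\ x1)) xor ((~((~(x2 /\ ~x1)) /\ x1)) xor ((~(x2 /\ ~x1)) xor x1))
At x1=0, x2=0: circuit gives 1, formula gives 0.

No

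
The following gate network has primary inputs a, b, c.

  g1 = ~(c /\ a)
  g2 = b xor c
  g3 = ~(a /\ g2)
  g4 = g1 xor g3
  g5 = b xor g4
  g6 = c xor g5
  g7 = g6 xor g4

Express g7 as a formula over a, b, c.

g1 = ~(c /\ a)
g2 = b xor c
g3 = ~(a /\ g2) = ~(a /\ (b xor c))
g4 = g1 xor g3 = (~(c /\ a)) xor (~(a /\ (b xor c)))
g5 = b xor g4 = b xor ((~(c /\ a)) xor (~(a /\ (b xor c))))
g6 = c xor g5 = c xor (b xor ((~(c /\ a)) xor (~(a /\ (b xor c)))))
g7 = g6 xor g4 = (c xor (b xor ((~(c /\ a)) xor (~(a /\ (b xor c)))))) xor ((~(c /\ a)) xor (~(a /\ (b xor c))))

(c xor (b xor ((~(c /\ a)) xor (~(a /\ (b xor c)))))) xor ((~(c /\ a)) xor (~(a /\ (b xor c))))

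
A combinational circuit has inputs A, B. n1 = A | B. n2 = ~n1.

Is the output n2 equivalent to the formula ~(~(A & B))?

n1 = A | B
n2 = ~n1 = ~(A | B)
At A=0, B=0: circuit gives 1, formula gives 0.

No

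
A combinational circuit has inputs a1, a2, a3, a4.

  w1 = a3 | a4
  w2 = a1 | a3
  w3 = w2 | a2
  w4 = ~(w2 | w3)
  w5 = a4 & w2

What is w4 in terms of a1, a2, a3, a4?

~((a1 | a3) | ((a1 | a3) | a2))

w2 = a1 | a3
w3 = w2 | a2 = (a1 | a3) | a2
w4 = ~(w2 | w3) = ~((a1 | a3) | ((a1 | a3) | a2))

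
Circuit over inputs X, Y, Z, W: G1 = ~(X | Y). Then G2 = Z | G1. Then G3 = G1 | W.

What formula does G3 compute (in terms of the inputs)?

G1 = ~(X | Y)
G3 = G1 | W = (~(X | Y)) | W

(~(X | Y)) | W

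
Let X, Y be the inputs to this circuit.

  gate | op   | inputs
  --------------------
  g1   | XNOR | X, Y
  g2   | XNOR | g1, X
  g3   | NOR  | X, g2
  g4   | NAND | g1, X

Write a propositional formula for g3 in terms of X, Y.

X NOR ((X XNOR Y) XNOR X)

g1 = X XNOR Y
g2 = g1 XNOR X = (X XNOR Y) XNOR X
g3 = X NOR g2 = X NOR ((X XNOR Y) XNOR X)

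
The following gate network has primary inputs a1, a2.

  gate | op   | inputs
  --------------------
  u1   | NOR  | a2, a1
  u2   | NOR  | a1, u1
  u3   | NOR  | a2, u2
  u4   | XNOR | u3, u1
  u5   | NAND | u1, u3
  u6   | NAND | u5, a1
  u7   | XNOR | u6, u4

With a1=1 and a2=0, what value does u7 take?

u1 = 0 NOR 1 = 0
u2 = 1 NOR 0 = 0
u3 = 0 NOR 0 = 1
u4 = 1 XNOR 0 = 0
u5 = 0 NAND 1 = 1
u6 = 1 NAND 1 = 0
u7 = 0 XNOR 0 = 1

1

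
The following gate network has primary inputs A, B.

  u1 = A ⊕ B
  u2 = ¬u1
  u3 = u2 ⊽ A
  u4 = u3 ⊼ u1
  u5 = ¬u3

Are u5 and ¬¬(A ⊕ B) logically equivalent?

u1 = A ⊕ B
u2 = ¬u1 = ¬(A ⊕ B)
u3 = u2 ⊽ A = ¬(A ⊕ B) ⊽ A
u5 = ¬u3 = ¬(¬(A ⊕ B) ⊽ A)
At A=0, B=0: circuit gives 1, formula gives 0.

No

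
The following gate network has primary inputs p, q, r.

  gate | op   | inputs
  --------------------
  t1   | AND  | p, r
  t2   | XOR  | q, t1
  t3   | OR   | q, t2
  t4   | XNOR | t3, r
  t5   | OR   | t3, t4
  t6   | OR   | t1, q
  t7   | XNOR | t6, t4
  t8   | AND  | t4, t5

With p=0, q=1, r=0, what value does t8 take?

0

t1 = 0 AND 0 = 0
t2 = 1 XOR 0 = 1
t3 = 1 OR 1 = 1
t4 = 1 XNOR 0 = 0
t5 = 1 OR 0 = 1
t8 = 0 AND 1 = 0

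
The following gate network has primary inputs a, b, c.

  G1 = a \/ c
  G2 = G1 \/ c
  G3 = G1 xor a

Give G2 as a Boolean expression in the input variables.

G1 = a \/ c
G2 = G1 \/ c = (a \/ c) \/ c

(a \/ c) \/ c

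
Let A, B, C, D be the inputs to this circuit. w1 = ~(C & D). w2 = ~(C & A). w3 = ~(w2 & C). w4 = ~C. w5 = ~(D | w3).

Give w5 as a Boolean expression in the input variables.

~(D | (~((~(C & A)) & C)))

w2 = ~(C & A)
w3 = ~(w2 & C) = ~((~(C & A)) & C)
w5 = ~(D | w3) = ~(D | (~((~(C & A)) & C)))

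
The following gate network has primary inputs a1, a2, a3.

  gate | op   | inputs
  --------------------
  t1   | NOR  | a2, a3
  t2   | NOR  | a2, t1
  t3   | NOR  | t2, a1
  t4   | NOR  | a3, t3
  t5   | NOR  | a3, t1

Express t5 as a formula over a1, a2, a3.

a3 NOR (a2 NOR a3)

t1 = a2 NOR a3
t5 = a3 NOR t1 = a3 NOR (a2 NOR a3)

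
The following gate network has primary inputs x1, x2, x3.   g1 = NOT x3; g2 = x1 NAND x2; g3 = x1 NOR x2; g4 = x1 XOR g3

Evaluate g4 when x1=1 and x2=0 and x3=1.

1

g3 = 1 NOR 0 = 0
g4 = 1 XOR 0 = 1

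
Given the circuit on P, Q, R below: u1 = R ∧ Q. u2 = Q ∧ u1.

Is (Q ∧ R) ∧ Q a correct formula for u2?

u1 = R ∧ Q
u2 = Q ∧ u1 = Q ∧ (R ∧ Q)
At P=0, Q=0, R=0: circuit gives 0, formula gives 0.
At P=0, Q=1, R=1: circuit gives 1, formula gives 1.
Agrees on all 8 inputs.

Yes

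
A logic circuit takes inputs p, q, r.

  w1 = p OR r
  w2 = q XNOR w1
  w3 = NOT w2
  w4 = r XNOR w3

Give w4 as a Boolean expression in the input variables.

w1 = p OR r
w2 = q XNOR w1 = q XNOR (p OR r)
w3 = NOT w2 = NOT (q XNOR (p OR r))
w4 = r XNOR w3 = r XNOR NOT (q XNOR (p OR r))

r XNOR NOT (q XNOR (p OR r))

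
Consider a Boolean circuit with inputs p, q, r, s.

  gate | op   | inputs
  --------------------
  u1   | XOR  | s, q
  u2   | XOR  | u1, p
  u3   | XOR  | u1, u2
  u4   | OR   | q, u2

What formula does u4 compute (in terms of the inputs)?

u1 = s XOR q
u2 = u1 XOR p = (s XOR q) XOR p
u4 = q OR u2 = q OR ((s XOR q) XOR p)

q OR ((s XOR q) XOR p)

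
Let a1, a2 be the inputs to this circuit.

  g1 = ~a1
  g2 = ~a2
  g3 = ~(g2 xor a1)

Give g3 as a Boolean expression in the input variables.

~(~a2 xor a1)

g2 = ~a2
g3 = ~(g2 xor a1) = ~(~a2 xor a1)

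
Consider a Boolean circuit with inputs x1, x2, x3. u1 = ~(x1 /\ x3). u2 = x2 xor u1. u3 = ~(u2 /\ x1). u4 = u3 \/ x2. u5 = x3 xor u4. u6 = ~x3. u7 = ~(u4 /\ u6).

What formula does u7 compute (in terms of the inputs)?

u1 = ~(x1 /\ x3)
u2 = x2 xor u1 = x2 xor (~(x1 /\ x3))
u3 = ~(u2 /\ x1) = ~((x2 xor (~(x1 /\ x3))) /\ x1)
u4 = u3 \/ x2 = (~((x2 xor (~(x1 /\ x3))) /\ x1)) \/ x2
u6 = ~x3
u7 = ~(u4 /\ u6) = ~(((~((x2 xor (~(x1 /\ x3))) /\ x1)) \/ x2) /\ ~x3)

~(((~((x2 xor (~(x1 /\ x3))) /\ x1)) \/ x2) /\ ~x3)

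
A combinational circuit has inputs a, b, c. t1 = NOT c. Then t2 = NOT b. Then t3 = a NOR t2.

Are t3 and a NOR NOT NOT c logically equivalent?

t2 = NOT b
t3 = a NOR t2 = a NOR NOT b
At a=0, b=0, c=0: circuit gives 0, formula gives 1.

No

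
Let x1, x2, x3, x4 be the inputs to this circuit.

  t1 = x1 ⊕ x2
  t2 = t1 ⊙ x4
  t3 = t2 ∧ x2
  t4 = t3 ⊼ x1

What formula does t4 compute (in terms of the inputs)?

t1 = x1 ⊕ x2
t2 = t1 ⊙ x4 = (x1 ⊕ x2) ⊙ x4
t3 = t2 ∧ x2 = ((x1 ⊕ x2) ⊙ x4) ∧ x2
t4 = t3 ⊼ x1 = (((x1 ⊕ x2) ⊙ x4) ∧ x2) ⊼ x1

(((x1 ⊕ x2) ⊙ x4) ∧ x2) ⊼ x1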